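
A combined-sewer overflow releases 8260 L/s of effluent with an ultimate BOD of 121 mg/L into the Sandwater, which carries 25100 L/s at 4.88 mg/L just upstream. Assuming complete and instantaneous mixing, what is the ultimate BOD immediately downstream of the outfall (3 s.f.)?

Flow-weighted mixing: C = (Q_r C_r + Q_w C_w)/(Q_r + Q_w)
= (25100×4.88 + 8260×121)/(25100 + 8260) = 1.122×10^6/33360 = 33.63 mg/L.

33.6 mg/L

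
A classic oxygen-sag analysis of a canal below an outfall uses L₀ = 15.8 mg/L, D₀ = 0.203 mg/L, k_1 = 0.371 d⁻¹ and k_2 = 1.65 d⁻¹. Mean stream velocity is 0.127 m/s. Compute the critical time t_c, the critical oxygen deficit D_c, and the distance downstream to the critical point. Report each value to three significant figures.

t_c ≈ 1.13 d; D_c ≈ 2.33 mg/L; x_c ≈ 12.4 km

t_c = [1/(k_2−k_1)] ln[(k_2/k_1)(1 − D₀(k_2−k_1)/(k_1 L₀))]
= [1/(1.65−0.371)] ln[(1.65/0.371)(1 − 0.203×1.279/(0.371×15.8))]
= (1/1.279) ln[4.447 × 0.9557] = 0.7819 × ln(4.250) = 0.7819 × 1.447 = 1.131 d.
L(t_c) = L₀ e^(−k_1 t_c) = 15.8 × 0.6572 = 10.38 mg/L, and at the critical point k_2 D_c = k_1 L, so D_c = (0.371/1.65) × 10.38 = 2.335 mg/L.
x_c = v t_c = 0.127 m/s × 1.131 d × 86400 s/d = 12410 m ≈ 12.4 km.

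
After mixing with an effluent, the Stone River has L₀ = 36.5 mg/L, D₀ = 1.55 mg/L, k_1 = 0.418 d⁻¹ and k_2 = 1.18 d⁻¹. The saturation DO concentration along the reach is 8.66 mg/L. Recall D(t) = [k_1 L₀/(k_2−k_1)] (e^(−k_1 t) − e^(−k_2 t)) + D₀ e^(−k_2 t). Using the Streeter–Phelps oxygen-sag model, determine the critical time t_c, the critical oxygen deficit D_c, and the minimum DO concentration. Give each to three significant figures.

t_c ≈ 1.26 d; D_c ≈ 7.65 mg/L; min DO ≈ 1.01 mg/L

With k_2/k_1 = 2.823 and 1 − D₀(k_2−k_1)/(k_1 L₀) = 0.9226,
t_c = ln(2.823 × 0.9226) / (1.18 − 0.418) = ln(2.604) / 0.7620 = 0.9572/0.7620 = 1.256 d.
D_c = (k_1/k_2) L₀ e^(−k_1 t_c) = (0.418/1.18) × 36.5 × e^(−0.418×1.256) = 0.3542 × 36.5 × 0.5915 = 7.648 mg/L.
Minimum DO = C_s − D_c = 8.66 − 7.648 = 1.012 mg/L.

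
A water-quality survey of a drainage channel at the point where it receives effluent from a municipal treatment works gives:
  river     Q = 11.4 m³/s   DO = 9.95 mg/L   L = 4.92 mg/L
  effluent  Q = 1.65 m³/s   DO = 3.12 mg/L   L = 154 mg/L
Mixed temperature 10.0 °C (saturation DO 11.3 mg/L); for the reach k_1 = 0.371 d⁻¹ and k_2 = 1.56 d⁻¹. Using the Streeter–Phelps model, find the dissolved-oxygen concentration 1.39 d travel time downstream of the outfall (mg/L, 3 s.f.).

Mixed DO = (11.4×9.95 + 1.65×3.12)/(11.4+1.65) = 118.6/13.05 = 9.086 mg/L.
Mixed L₀ = (11.4×4.92 + 1.65×154)/(13.05) = 310.2/13.05 = 23.77 mg/L.
Initial deficit D₀ = C_s − DO₀ = 11.3 − 9.086 = 2.214 mg/L.
D(1.39) = [0.371×23.77/(1.56−0.371)](e^(−0.371×1.39) − e^(−1.56×1.39)) + 2.214 e^(−1.56×1.39)
= 7.417 × (0.5971 − 0.1144) + 2.214 × 0.1144 = 3.833 mg/L.
DO = 11.3 − 3.833 = 7.467 mg/L.

DO ≈ 7.47 mg/L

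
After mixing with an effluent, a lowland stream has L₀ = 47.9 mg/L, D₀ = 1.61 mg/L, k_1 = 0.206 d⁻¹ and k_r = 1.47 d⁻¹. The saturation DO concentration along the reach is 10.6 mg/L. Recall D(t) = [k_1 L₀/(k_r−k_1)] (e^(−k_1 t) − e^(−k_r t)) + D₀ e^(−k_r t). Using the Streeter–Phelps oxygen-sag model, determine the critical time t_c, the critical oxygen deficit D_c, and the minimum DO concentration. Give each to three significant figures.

t_c = [1/(k_r−k_1)] ln[(k_r/k_1)(1 − D₀(k_r−k_1)/(k_1 L₀))]
= [1/(1.47−0.206)] ln[(1.47/0.206)(1 − 1.61×1.264/(0.206×47.9))]
= (1/1.264) ln[7.136 × 0.7938] = 0.7911 × ln(5.664) = 0.7911 × 1.734 = 1.372 d.
D_c = (k_1/k_r) L₀ e^(−k_1 t_c) = (0.206/1.47) × 47.9 × e^(−0.206×1.372) = 0.1401 × 47.9 × 0.7538 = 5.060 mg/L.
Minimum DO = C_s − D_c = 10.6 − 5.060 = 5.540 mg/L.

t_c ≈ 1.37 d; D_c ≈ 5.06 mg/L; min DO ≈ 5.54 mg/L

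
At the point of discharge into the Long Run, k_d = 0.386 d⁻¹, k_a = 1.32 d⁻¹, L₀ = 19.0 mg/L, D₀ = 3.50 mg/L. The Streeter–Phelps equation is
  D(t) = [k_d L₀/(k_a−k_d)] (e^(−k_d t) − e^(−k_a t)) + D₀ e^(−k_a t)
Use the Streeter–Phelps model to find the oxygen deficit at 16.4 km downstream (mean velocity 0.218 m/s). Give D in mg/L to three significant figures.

D ≈ 4.23 mg/L

Travel time t = x/v = 16.4 km / (0.218 m/s) = 16400 m / 0.218 m/s = 75230 s = 0.8707 d.
k_d L₀/(k_a−k_d) = 0.386×19.0/(1.32−0.386) = 7.334/0.9340 = 7.852 mg/L.
e^(−k_d t) = e^(−0.386×0.8707) = 0.7146; e^(−k_a t) = e^(−1.32×0.8707) = 0.3168.
D = 7.852 × (0.7146 − 0.3168) + 3.50 × 0.3168 = 3.123 + 1.109 = 4.232 mg/L.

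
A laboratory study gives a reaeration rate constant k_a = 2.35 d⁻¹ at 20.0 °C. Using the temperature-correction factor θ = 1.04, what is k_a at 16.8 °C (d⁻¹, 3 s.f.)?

k_a(T₂) = k_a(T₁) · θ^(T₂−T₁) = 2.35 × 1.04^(16.8−20.0)
= 2.35 × 1.04^-3.20 = 2.35 × 0.8821 = 2.073 d⁻¹.

k_a ≈ 2.07 d⁻¹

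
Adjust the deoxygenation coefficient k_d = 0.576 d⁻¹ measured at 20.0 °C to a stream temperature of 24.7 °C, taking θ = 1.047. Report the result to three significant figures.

k_d(T₂) = k_d(T₁) · θ^(T₂−T₁) = 0.576 × 1.047^(24.7−20.0)
= 0.576 × 1.047^4.70 = 0.576 × 1.241 = 0.7148 d⁻¹.

k_d ≈ 0.715 d⁻¹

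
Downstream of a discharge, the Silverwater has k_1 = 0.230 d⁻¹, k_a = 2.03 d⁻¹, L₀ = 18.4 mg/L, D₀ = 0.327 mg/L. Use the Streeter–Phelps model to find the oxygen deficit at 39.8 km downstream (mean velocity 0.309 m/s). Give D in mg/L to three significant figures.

Travel time t = x/v = 39.8 km / (0.309 m/s) = 39800 m / 0.309 m/s = 128800 s = 1.491 d.
k_1 L₀/(k_a−k_1) = 0.230×18.4/(2.03−0.230) = 4.232/1.800 = 2.351 mg/L.
e^(−k_1 t) = e^(−0.230×1.491) = 0.7097; e^(−k_a t) = e^(−2.03×1.491) = 0.04850.
D = 2.351 × (0.7097 − 0.04850) + 0.327 × 0.04850 = 1.555 + 0.01586 = 1.570 mg/L.

D ≈ 1.57 mg/L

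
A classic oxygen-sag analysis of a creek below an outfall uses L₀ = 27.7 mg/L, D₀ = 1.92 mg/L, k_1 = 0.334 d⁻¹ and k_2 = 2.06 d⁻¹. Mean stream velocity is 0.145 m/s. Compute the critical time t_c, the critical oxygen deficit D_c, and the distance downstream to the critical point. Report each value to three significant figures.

With k_2/k_1 = 6.168 and 1 − D₀(k_2−k_1)/(k_1 L₀) = 0.6418,
t_c = ln(6.168 × 0.6418) / (2.06 − 0.334) = ln(3.958) / 1.726 = 1.376/1.726 = 0.7971 d.
D_c = (k_1/k_2) L₀ e^(−k_1 t_c) = (0.334/2.06) × 27.7 × e^(−0.334×0.7971) = 0.1621 × 27.7 × 0.7663 = 3.441 mg/L.
x_c = v t_c = 0.145 m/s × 0.7971 d × 86400 s/d = 9987 m ≈ 9.99 km.

t_c ≈ 0.797 d; D_c ≈ 3.44 mg/L; x_c ≈ 9.99 km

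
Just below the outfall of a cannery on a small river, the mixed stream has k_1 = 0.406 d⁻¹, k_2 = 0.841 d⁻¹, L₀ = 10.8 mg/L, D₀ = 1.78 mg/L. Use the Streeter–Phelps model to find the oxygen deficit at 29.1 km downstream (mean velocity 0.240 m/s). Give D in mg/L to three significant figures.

Travel time t = x/v = 29.1 km / (0.240 m/s) = 29100 m / 0.240 m/s = 121200 s = 1.403 d.
k_1 L₀/(k_2−k_1) = 0.406×10.8/(0.841−0.406) = 4.385/0.4350 = 10.08 mg/L.
e^(−k_1 t) = e^(−0.406×1.403) = 0.5657; e^(−k_2 t) = e^(−0.841×1.403) = 0.3072.
D = 10.08 × (0.5657 − 0.3072) + 1.78 × 0.3072 = 2.605 + 0.5468 = 3.152 mg/L.

D ≈ 3.15 mg/L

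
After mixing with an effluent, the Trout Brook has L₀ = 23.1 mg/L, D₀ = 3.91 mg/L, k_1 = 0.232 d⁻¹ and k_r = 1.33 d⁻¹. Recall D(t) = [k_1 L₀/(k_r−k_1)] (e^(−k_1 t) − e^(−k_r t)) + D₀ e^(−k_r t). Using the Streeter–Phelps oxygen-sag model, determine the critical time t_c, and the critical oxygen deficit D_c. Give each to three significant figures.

t_c ≈ 0.120 d; D_c ≈ 3.92 mg/L

At the critical point dD/dt = 0, so k_1 L₀ e^(−k_1 t) = k_r D. Substituting D(t) from the Streeter–Phelps equation and solving for t gives
t_c = ln[(k_r/k_1)(1 − D₀(k_r−k_1)/(k_1 L₀))] / (k_r−k_1).
Here k_r−k_1 = 1.098 d⁻¹ and 1 − D₀(k_r−k_1)/(k_1 L₀) = 1 − 3.91×1.098/(0.232×23.1) = 0.1989, so
t_c = ln(5.733 × 0.1989) / 1.098 = 0.1313 / 1.098 = 0.1196 d.
L(t_c) = L₀ e^(−k_1 t_c) = 23.1 × 0.9726 = 22.47 mg/L, and at the critical point k_r D_c = k_1 L, so D_c = (0.232/1.33) × 22.47 = 3.919 mg/L.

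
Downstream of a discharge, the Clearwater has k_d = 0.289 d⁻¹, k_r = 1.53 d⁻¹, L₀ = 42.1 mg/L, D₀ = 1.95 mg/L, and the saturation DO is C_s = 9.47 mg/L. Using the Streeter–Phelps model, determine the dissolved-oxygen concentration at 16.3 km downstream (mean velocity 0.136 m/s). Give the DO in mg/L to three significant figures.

Travel time t = x/v = 16.3 km / (0.136 m/s) = 16300 m / 0.136 m/s = 119900 s = 1.387 d.
k_d L₀/(k_r−k_d) = 0.289×42.1/(1.53−0.289) = 12.17/1.241 = 9.804 mg/L.
e^(−k_d t) = e^(−0.289×1.387) = 0.6697; e^(−k_r t) = e^(−1.53×1.387) = 0.1197.
D = 9.804 × (0.6697 − 0.1197) + 1.95 × 0.1197 = 5.392 + 0.2335 = 5.626 mg/L.
DO = C_s − D = 9.47 − 5.626 = 3.844 mg/L.

DO ≈ 3.84 mg/L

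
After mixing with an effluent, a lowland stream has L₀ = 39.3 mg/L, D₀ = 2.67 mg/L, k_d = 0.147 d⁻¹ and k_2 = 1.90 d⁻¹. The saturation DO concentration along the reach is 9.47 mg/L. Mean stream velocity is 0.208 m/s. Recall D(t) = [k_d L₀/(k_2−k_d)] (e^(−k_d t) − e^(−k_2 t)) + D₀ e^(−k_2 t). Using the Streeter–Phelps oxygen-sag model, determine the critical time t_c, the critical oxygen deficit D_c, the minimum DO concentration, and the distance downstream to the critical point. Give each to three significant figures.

t_c ≈ 0.512 d; D_c ≈ 2.82 mg/L; min DO ≈ 6.65 mg/L; x_c ≈ 9.20 km

With k_2/k_d = 12.93 and 1 − D₀(k_2−k_d)/(k_d L₀) = 0.1898,
t_c = ln(12.93 × 0.1898) / (1.90 − 0.147) = ln(2.453) / 1.753 = 0.8975/1.753 = 0.5120 d.
L(t_c) = L₀ e^(−k_d t_c) = 39.3 × 0.9275 = 36.45 mg/L, and at the critical point k_2 D_c = k_d L, so D_c = (0.147/1.90) × 36.45 = 2.820 mg/L.
Minimum DO = C_s − D_c = 9.47 − 2.820 = 6.650 mg/L.
x_c = v t_c = 0.208 m/s × 0.5120 d × 86400 s/d = 9201 m ≈ 9.20 km.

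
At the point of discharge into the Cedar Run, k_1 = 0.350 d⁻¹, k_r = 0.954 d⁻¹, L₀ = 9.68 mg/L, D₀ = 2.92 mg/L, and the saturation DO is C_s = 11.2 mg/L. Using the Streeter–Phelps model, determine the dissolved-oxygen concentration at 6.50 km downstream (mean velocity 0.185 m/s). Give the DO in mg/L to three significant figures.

DO ≈ 8.16 mg/L

Travel time t = x/v = 6.50 km / (0.185 m/s) = 6500 m / 0.185 m/s = 35140 s = 0.4067 d.
k_1 L₀/(k_r−k_1) = 0.350×9.68/(0.954−0.350) = 3.388/0.6040 = 5.609 mg/L.
e^(−k_1 t) = e^(−0.350×0.4067) = 0.8673; e^(−k_r t) = e^(−0.954×0.4067) = 0.6784.
D = 5.609 × (0.8673 − 0.6784) + 2.92 × 0.6784 = 1.060 + 1.981 = 3.041 mg/L.
DO = C_s − D = 11.2 − 3.041 = 8.159 mg/L.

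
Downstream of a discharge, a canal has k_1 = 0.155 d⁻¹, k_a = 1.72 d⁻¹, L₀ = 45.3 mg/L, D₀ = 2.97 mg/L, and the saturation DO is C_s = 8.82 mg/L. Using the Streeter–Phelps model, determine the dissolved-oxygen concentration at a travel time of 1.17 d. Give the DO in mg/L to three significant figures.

k_1 L₀/(k_a−k_1) = 0.155×45.3/(1.72−0.155) = 7.021/1.565 = 4.487 mg/L.
e^(−k_1 t) = e^(−0.155×1.170) = 0.8341; e^(−k_a t) = e^(−1.72×1.170) = 0.1337.
D = 4.487 × (0.8341 − 0.1337) + 2.97 × 0.1337 = 3.143 + 0.3970 = 3.540 mg/L.
DO = C_s − D = 8.82 − 3.540 = 5.280 mg/L.

DO ≈ 5.28 mg/L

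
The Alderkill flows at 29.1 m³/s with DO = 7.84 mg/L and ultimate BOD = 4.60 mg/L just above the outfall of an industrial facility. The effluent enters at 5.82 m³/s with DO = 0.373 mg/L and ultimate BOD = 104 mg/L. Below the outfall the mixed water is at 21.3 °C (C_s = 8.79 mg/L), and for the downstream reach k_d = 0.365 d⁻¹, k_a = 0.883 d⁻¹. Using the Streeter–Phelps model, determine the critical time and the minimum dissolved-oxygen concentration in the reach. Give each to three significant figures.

Mixed DO = (29.1×7.84 + 5.82×0.373)/(29.1+5.82) = 230.3/34.92 = 6.596 mg/L.
Mixed L₀ = (29.1×4.60 + 5.82×104)/(34.92) = 739.1/34.92 = 21.17 mg/L.
Initial deficit D₀ = C_s − DO₀ = 8.79 − 6.596 = 2.194 mg/L.
t_c = (1/0.5180) ln[(0.883/0.365)(1 − 2.194×0.5180/(0.365×21.17))] = 1.931 × ln(2.063) = 1.398 d.
D_c = (0.365/0.883) × 21.17 × e^(−0.365×1.398) = 0.4134 × 21.17 × 0.6003 = 5.252 mg/L.
Minimum DO = 8.79 − 5.252 = 3.538 mg/L.

t_c ≈ 1.40 d; minimum DO ≈ 3.54 mg/L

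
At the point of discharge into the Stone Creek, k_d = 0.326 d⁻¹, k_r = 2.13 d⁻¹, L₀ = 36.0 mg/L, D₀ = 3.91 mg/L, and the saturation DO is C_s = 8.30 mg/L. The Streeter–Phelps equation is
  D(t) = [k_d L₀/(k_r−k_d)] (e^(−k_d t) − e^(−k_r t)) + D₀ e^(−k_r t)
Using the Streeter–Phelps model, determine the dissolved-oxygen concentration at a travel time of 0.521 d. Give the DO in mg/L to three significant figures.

k_d L₀/(k_r−k_d) = 0.326×36.0/(2.13−0.326) = 11.74/1.804 = 6.506 mg/L.
e^(−k_d t) = e^(−0.326×0.5210) = 0.8438; e^(−k_r t) = e^(−2.13×0.5210) = 0.3296.
D = 6.506 × (0.8438 − 0.3296) + 3.91 × 0.3296 = 3.345 + 1.289 = 4.634 mg/L.
DO = C_s − D = 8.30 − 4.634 = 3.666 mg/L.

DO ≈ 3.67 mg/L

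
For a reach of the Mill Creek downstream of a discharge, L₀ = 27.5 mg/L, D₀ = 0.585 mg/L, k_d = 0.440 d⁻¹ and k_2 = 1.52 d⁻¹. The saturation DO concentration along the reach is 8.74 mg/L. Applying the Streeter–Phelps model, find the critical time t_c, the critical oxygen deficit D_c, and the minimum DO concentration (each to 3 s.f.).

t_c ≈ 1.10 d; D_c ≈ 4.91 mg/L; min DO ≈ 3.83 mg/L

At the critical point dD/dt = 0, so k_d L₀ e^(−k_d t) = k_2 D. Substituting D(t) from the Streeter–Phelps equation and solving for t gives
t_c = ln[(k_2/k_d)(1 − D₀(k_2−k_d)/(k_d L₀))] / (k_2−k_d).
Here k_2−k_d = 1.080 d⁻¹ and 1 − D₀(k_2−k_d)/(k_d L₀) = 1 − 0.585×1.080/(0.440×27.5) = 0.9478, so
t_c = ln(3.455 × 0.9478) / 1.080 = 1.186 / 1.080 = 1.098 d.
L(t_c) = L₀ e^(−k_d t_c) = 27.5 × 0.6168 = 16.96 mg/L, and at the critical point k_2 D_c = k_d L, so D_c = (0.440/1.52) × 16.96 = 4.910 mg/L.
Minimum DO = C_s − D_c = 8.74 − 4.910 = 3.830 mg/L.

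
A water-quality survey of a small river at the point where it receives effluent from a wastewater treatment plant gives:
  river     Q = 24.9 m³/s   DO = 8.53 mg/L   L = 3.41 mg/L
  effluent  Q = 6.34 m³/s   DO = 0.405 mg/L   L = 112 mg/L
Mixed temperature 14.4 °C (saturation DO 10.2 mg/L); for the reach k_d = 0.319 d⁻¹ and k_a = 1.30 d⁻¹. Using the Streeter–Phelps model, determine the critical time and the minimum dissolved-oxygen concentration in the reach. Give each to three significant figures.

Mixed DO = (24.9×8.53 + 6.34×0.405)/(24.9+6.34) = 215.0/31.24 = 6.881 mg/L.
Mixed L₀ = (24.9×3.41 + 6.34×112)/(31.24) = 795.0/31.24 = 25.45 mg/L.
Initial deficit D₀ = C_s − DO₀ = 10.2 − 6.881 = 3.319 mg/L.
t_c = (1/0.9810) ln[(1.30/0.319)(1 − 3.319×0.9810/(0.319×25.45))] = 1.019 × ln(2.441) = 0.9096 d.
D_c = (0.319/1.30) × 25.45 × e^(−0.319×0.9096) = 0.2454 × 25.45 × 0.7481 = 4.672 mg/L.
Minimum DO = 10.2 − 4.672 = 5.528 mg/L.

t_c ≈ 0.910 d; minimum DO ≈ 5.53 mg/L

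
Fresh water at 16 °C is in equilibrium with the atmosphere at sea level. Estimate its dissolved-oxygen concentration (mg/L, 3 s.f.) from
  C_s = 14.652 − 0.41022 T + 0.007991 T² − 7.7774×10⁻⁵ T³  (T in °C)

C_s ≈ 9.82 mg/L

C_s = 14.652 − 0.41022×16 + 0.007991×16² − 7.7774×10⁻⁵×16³ = 9.816 mg/L.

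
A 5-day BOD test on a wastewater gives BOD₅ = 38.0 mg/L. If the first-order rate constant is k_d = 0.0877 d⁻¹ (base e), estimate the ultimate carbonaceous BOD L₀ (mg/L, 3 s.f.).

L₀ ≈ 107 mg/L

BOD₅ = L₀(1 − e^(−5k_d)) ⇒ L₀ = BOD₅ / (1 − e^(−5×0.0877))
= 38.0 / (1 − 0.6450) = 38.0 / 0.3550 = 107.0 mg/L.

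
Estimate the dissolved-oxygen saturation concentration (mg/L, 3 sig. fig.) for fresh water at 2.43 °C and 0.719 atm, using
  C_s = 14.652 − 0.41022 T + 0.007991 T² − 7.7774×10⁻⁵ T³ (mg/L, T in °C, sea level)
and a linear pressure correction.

At sea level: C_s = 14.652 − 0.41022×2.43 + 0.007991×2.43² − 7.7774×10⁻⁵×2.43³ = 13.70 mg/L.
Pressure correction: C_s' = 13.70 × 0.719 = 9.851 mg/L.

C_s ≈ 9.85 mg/L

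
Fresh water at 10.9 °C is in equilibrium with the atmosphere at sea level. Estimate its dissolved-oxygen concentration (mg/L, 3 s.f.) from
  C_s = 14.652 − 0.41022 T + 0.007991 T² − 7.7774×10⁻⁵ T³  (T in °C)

C_s = 14.652 − 0.41022×10.9 + 0.007991×10.9² − 7.7774×10⁻⁵×10.9³ = 11.03 mg/L.

C_s ≈ 11.0 mg/L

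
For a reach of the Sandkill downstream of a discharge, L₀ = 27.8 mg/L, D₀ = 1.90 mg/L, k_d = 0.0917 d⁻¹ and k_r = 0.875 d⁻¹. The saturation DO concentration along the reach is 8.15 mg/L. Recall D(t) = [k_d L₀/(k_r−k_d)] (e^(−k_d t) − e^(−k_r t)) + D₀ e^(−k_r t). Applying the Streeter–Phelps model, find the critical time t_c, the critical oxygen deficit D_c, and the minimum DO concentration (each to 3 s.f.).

With k_r/k_d = 9.542 and 1 − D₀(k_r−k_d)/(k_d L₀) = 0.4162,
t_c = ln(9.542 × 0.4162) / (0.875 − 0.0917) = ln(3.971) / 0.7833 = 1.379/0.7833 = 1.761 d.
D_c = (k_d/k_r) L₀ e^(−k_d t_c) = (0.0917/0.875) × 27.8 × e^(−0.0917×1.761) = 0.1048 × 27.8 × 0.8509 = 2.479 mg/L.
Minimum DO = C_s − D_c = 8.15 − 2.479 = 5.671 mg/L.

t_c ≈ 1.76 d; D_c ≈ 2.48 mg/L; min DO ≈ 5.67 mg/L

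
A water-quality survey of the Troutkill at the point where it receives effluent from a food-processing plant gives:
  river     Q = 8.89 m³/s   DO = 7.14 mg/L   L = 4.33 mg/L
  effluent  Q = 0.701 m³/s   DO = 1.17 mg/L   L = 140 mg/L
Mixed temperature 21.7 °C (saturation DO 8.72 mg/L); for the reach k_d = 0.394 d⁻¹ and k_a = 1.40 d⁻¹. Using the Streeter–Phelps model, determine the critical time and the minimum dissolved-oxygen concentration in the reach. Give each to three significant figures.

t_c ≈ 0.815 d; minimum DO ≈ 5.81 mg/L

Mixed DO = (8.89×7.14 + 0.701×1.17)/(8.89+0.701) = 64.29/9.591 = 6.704 mg/L.
Mixed L₀ = (8.89×4.33 + 0.701×140)/(9.591) = 136.6/9.591 = 14.25 mg/L.
Initial deficit D₀ = C_s − DO₀ = 8.72 − 6.704 = 2.016 mg/L.
t_c = (1/1.006) ln[(1.40/0.394)(1 − 2.016×1.006/(0.394×14.25))] = 0.9940 × ln(2.269) = 0.8145 d.
D_c = (0.394/1.40) × 14.25 × e^(−0.394×0.8145) = 0.2814 × 14.25 × 0.7255 = 2.909 mg/L.
Minimum DO = 8.72 − 2.909 = 5.811 mg/L.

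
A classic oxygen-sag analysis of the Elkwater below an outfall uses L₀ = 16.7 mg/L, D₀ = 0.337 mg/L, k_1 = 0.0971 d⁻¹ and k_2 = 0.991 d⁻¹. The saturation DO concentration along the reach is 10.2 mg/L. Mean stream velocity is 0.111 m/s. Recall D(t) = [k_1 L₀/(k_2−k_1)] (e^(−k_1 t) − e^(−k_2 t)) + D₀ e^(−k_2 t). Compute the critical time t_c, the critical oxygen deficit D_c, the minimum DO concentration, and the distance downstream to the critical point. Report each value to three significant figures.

t_c ≈ 2.37 d; D_c ≈ 1.30 mg/L; min DO ≈ 8.90 mg/L; x_c ≈ 22.7 km

t_c = [1/(k_2−k_1)] ln[(k_2/k_1)(1 − D₀(k_2−k_1)/(k_1 L₀))]
= [1/(0.991−0.0971)] ln[(0.991/0.0971)(1 − 0.337×0.8939/(0.0971×16.7))]
= (1/0.8939) ln[10.21 × 0.8142] = 1.119 × ln(8.310) = 1.119 × 2.117 = 2.369 d.
L(t_c) = L₀ e^(−k_1 t_c) = 16.7 × 0.7945 = 13.27 mg/L, and at the critical point k_2 D_c = k_1 L, so D_c = (0.0971/0.991) × 13.27 = 1.300 mg/L.
Minimum DO = C_s − D_c = 10.2 − 1.300 = 8.900 mg/L.
x_c = v t_c = 0.111 m/s × 2.369 d × 86400 s/d = 22720 m ≈ 22.7 km.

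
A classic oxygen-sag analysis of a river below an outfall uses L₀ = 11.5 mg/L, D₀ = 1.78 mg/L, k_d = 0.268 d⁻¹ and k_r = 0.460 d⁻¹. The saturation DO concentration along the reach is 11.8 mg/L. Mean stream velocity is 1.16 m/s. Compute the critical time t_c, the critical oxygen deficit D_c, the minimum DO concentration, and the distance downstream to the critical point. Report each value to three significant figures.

t_c = [1/(k_r−k_d)] ln[(k_r/k_d)(1 − D₀(k_r−k_d)/(k_d L₀))]
= [1/(0.460−0.268)] ln[(0.460/0.268)(1 − 1.78×0.1920/(0.268×11.5))]
= (1/0.1920) ln[1.716 × 0.8891] = 5.208 × ln(1.526) = 5.208 × 0.4227 = 2.202 d.
L(t_c) = L₀ e^(−k_d t_c) = 11.5 × 0.5543 = 6.375 mg/L, and at the critical point k_r D_c = k_d L, so D_c = (0.268/0.460) × 6.375 = 3.714 mg/L.
Minimum DO = C_s − D_c = 11.8 − 3.714 = 8.086 mg/L.
x_c = v t_c = 1.16 m/s × 2.202 d × 86400 s/d = 220700 m ≈ 221 km.

t_c ≈ 2.20 d; D_c ≈ 3.71 mg/L; min DO ≈ 8.09 mg/L; x_c ≈ 221 km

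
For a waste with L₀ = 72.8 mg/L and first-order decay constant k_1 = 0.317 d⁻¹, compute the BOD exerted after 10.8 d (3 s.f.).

y ≈ 70.4 mg/L

y_t = L₀(1 − e^(−k_1 t)) = 72.8 × (1 − e^(−0.317×10.8))
= 72.8 × (1 − 0.03259) = 72.8 × 0.9674 = 70.43 mg/L.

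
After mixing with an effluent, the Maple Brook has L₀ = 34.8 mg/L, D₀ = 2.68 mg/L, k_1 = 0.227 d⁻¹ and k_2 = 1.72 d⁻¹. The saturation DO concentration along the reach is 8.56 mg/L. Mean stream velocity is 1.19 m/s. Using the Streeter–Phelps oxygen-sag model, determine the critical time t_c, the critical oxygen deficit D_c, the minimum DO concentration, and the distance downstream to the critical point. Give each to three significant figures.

At the critical point dD/dt = 0, so k_1 L₀ e^(−k_1 t) = k_2 D. Substituting D(t) from the Streeter–Phelps equation and solving for t gives
t_c = ln[(k_2/k_1)(1 − D₀(k_2−k_1)/(k_1 L₀))] / (k_2−k_1).
Here k_2−k_1 = 1.493 d⁻¹ and 1 − D₀(k_2−k_1)/(k_1 L₀) = 1 − 2.68×1.493/(0.227×34.8) = 0.4935, so
t_c = ln(7.577 × 0.4935) / 1.493 = 1.319 / 1.493 = 0.8834 d.
D_c = (k_1/k_2) L₀ e^(−k_1 t_c) = (0.227/1.72) × 34.8 × e^(−0.227×0.8834) = 0.1320 × 34.8 × 0.8183 = 3.758 mg/L.
Minimum DO = C_s − D_c = 8.56 − 3.758 = 4.802 mg/L.
x_c = v t_c = 1.19 m/s × 0.8834 d × 86400 s/d = 90820 m ≈ 90.8 km.

t_c ≈ 0.883 d; D_c ≈ 3.76 mg/L; min DO ≈ 4.80 mg/L; x_c ≈ 90.8 km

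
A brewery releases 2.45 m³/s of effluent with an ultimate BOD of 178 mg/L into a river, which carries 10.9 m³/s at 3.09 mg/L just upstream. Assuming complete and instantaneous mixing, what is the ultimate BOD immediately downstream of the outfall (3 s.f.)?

Flow-weighted mixing: C = (Q_r C_r + Q_w C_w)/(Q_r + Q_w)
= (10.9×3.09 + 2.45×178)/(10.9 + 2.45) = 469.8/13.35 = 35.19 mg/L.

35.2 mg/L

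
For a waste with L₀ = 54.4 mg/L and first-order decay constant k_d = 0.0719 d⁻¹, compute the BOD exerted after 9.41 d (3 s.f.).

y ≈ 26.7 mg/L

y_t = L₀(1 − e^(−k_d t)) = 54.4 × (1 − e^(−0.0719×9.41))
= 54.4 × (1 − 0.5084) = 54.4 × 0.4916 = 26.75 mg/L.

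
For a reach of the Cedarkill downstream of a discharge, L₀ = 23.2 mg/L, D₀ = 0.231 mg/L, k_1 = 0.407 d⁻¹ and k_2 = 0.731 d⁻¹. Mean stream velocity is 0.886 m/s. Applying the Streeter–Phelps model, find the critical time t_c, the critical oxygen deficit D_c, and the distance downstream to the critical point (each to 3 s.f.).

At the critical point dD/dt = 0, so k_1 L₀ e^(−k_1 t) = k_2 D. Substituting D(t) from the Streeter–Phelps equation and solving for t gives
t_c = ln[(k_2/k_1)(1 − D₀(k_2−k_1)/(k_1 L₀))] / (k_2−k_1).
Here k_2−k_1 = 0.3240 d⁻¹ and 1 − D₀(k_2−k_1)/(k_1 L₀) = 1 − 0.231×0.3240/(0.407×23.2) = 0.9921, so
t_c = ln(1.796 × 0.9921) / 0.3240 = 0.5776 / 0.3240 = 1.783 d.
D_c = (k_1/k_2) L₀ e^(−k_1 t_c) = (0.407/0.731) × 23.2 × e^(−0.407×1.783) = 0.5568 × 23.2 × 0.4840 = 6.252 mg/L.
x_c = v t_c = 0.886 m/s × 1.783 d × 86400 s/d = 136500 m ≈ 136 km.

t_c ≈ 1.78 d; D_c ≈ 6.25 mg/L; x_c ≈ 136 km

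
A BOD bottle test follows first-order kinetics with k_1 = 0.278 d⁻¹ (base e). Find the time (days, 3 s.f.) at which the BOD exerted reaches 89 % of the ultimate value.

t ≈ 7.94 d

y/L₀ = 1 − e^(−k_1 t) = 0.89 ⇒ e^(−k_1 t) = 0.110
t = −ln(0.110) / 0.278 = 2.207 / 0.278 = 7.940 d.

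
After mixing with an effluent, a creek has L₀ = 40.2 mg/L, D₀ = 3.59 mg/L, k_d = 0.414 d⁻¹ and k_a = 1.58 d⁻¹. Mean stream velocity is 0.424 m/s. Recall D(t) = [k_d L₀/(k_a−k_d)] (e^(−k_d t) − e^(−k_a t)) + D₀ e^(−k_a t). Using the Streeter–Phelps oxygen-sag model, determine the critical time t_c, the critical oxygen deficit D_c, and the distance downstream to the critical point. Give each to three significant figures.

t_c = [1/(k_a−k_d)] ln[(k_a/k_d)(1 − D₀(k_a−k_d)/(k_d L₀))]
= [1/(1.58−0.414)] ln[(1.58/0.414)(1 − 3.59×1.166/(0.414×40.2))]
= (1/1.166) ln[3.816 × 0.7485] = 0.8576 × ln(2.857) = 0.8576 × 1.050 = 0.9002 d.
L(t_c) = L₀ e^(−k_d t_c) = 40.2 × 0.6889 = 27.69 mg/L, and at the critical point k_a D_c = k_d L, so D_c = (0.414/1.58) × 27.69 = 7.256 mg/L.
x_c = v t_c = 0.424 m/s × 0.9002 d × 86400 s/d = 32980 m ≈ 33.0 km.

t_c ≈ 0.900 d; D_c ≈ 7.26 mg/L; x_c ≈ 33.0 km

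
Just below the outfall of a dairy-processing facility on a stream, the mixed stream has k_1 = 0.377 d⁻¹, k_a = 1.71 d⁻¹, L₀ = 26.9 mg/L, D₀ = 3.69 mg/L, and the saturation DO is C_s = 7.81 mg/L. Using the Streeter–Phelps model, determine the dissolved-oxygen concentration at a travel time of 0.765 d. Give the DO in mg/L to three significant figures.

DO ≈ 3.17 mg/L

k_1 L₀/(k_a−k_1) = 0.377×26.9/(1.71−0.377) = 10.14/1.333 = 7.608 mg/L.
e^(−k_1 t) = e^(−0.377×0.7650) = 0.7495; e^(−k_a t) = e^(−1.71×0.7650) = 0.2703.
D = 7.608 × (0.7495 − 0.2703) + 3.69 × 0.2703 = 3.645 + 0.9975 = 4.643 mg/L.
DO = C_s − D = 7.81 − 4.643 = 3.167 mg/L.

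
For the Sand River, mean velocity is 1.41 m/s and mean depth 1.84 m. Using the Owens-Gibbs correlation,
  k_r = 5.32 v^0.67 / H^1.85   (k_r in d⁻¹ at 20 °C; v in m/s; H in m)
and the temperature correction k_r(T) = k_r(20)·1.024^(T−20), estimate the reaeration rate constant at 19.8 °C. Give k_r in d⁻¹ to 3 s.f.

k_r(20) = 5.32 × 1.41^0.67 / 1.84^1.85 = 5.32 × 1.259 / 3.090 = 2.168 d⁻¹.
k_r(19.8) = 2.168 × 1.024^(19.8−20) = 2.168 × 0.9953 = 2.157 d⁻¹.

k_r ≈ 2.16 d⁻¹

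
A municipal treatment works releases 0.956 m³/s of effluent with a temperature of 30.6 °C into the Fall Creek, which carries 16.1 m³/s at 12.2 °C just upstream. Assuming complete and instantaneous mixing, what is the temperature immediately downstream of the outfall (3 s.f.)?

13.2 °C

Flow-weighted mixing: C = (Q_r C_r + Q_w C_w)/(Q_r + Q_w)
= (16.1×12.2 + 0.956×30.6)/(16.1 + 0.956) = 225.7/17.06 = 13.23 °C.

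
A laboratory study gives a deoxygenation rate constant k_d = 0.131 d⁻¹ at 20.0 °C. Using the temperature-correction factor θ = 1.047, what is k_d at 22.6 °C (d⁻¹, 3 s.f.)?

k_d ≈ 0.148 d⁻¹

k_d(T₂) = k_d(T₁) · θ^(T₂−T₁) = 0.131 × 1.047^(22.6−20.0)
= 0.131 × 1.047^2.60 = 0.131 × 1.127 = 0.1476 d⁻¹.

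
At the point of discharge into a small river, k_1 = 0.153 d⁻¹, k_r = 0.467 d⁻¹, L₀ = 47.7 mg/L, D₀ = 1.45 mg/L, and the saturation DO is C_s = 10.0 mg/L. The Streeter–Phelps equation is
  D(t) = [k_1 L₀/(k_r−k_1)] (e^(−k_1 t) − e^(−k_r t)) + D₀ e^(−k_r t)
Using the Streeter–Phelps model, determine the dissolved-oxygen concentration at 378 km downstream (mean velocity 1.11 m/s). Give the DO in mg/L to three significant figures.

Travel time t = x/v = 378 km / (1.11 m/s) = 378000 m / 1.11 m/s = 340500 s = 3.941 d.
k_1 L₀/(k_r−k_1) = 0.153×47.7/(0.467−0.153) = 7.298/0.3140 = 23.24 mg/L.
e^(−k_1 t) = e^(−0.153×3.941) = 0.5471; e^(−k_r t) = e^(−0.467×3.941) = 0.1587.
D = 23.24 × (0.5471 − 0.1587) + 1.45 × 0.1587 = 9.028 + 0.2301 = 9.258 mg/L.
DO = C_s − D = 10.0 − 9.258 = 0.7418 mg/L.

DO ≈ 0.742 mg/L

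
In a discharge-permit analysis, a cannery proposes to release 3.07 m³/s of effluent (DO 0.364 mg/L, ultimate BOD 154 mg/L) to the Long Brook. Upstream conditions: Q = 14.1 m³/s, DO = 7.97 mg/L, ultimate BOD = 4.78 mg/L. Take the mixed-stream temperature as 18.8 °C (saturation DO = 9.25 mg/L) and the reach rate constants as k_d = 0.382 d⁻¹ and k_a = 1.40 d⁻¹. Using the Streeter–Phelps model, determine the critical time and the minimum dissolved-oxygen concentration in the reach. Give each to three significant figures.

Mixed DO = (14.1×7.97 + 3.07×0.364)/(14.1+3.07) = 113.5/17.17 = 6.610 mg/L.
Mixed L₀ = (14.1×4.78 + 3.07×154)/(17.17) = 540.2/17.17 = 31.46 mg/L.
Initial deficit D₀ = C_s − DO₀ = 9.25 − 6.610 = 2.640 mg/L.
t_c = (1/1.018) ln[(1.40/0.382)(1 − 2.640×1.018/(0.382×31.46))] = 0.9823 × ln(2.845) = 1.027 d.
D_c = (0.382/1.40) × 31.46 × e^(−0.382×1.027) = 0.2729 × 31.46 × 0.6754 = 5.798 mg/L.
Minimum DO = 9.25 − 5.798 = 3.452 mg/L.

t_c ≈ 1.03 d; minimum DO ≈ 3.45 mg/L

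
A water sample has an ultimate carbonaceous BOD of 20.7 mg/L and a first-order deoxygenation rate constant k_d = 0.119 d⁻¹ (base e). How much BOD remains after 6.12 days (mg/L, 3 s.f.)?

L_t = L₀ e^(−k_d t) = 20.7 × e^(−0.119×6.12) = 20.7 × 0.4827 = 9.993 mg/L.

L ≈ 9.99 mg/L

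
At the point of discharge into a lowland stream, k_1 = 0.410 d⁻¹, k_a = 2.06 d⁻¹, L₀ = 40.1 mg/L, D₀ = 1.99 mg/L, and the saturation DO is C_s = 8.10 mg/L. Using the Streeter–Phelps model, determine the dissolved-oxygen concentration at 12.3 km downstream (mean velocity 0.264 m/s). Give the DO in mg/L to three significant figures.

Travel time t = x/v = 12.3 km / (0.264 m/s) = 12300 m / 0.264 m/s = 46590 s = 0.5392 d.
k_1 L₀/(k_a−k_1) = 0.410×40.1/(2.06−0.410) = 16.44/1.650 = 9.964 mg/L.
e^(−k_1 t) = e^(−0.410×0.5392) = 0.8016; e^(−k_a t) = e^(−2.06×0.5392) = 0.3293.
D = 9.964 × (0.8016 − 0.3293) + 1.99 × 0.3293 = 4.707 + 0.6553 = 5.362 mg/L.
DO = C_s − D = 8.10 − 5.362 = 2.738 mg/L.

DO ≈ 2.74 mg/L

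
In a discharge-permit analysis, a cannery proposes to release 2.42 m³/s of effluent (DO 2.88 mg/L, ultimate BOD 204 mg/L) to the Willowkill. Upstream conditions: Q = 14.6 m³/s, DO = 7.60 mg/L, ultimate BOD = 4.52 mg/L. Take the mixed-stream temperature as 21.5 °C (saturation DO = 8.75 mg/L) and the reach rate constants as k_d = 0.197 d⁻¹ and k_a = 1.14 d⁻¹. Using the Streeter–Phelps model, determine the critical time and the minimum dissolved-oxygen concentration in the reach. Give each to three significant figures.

Mixed DO = (14.6×7.60 + 2.42×2.88)/(14.6+2.42) = 117.9/17.02 = 6.929 mg/L.
Mixed L₀ = (14.6×4.52 + 2.42×204)/(17.02) = 559.7/17.02 = 32.88 mg/L.
Initial deficit D₀ = C_s − DO₀ = 8.75 − 6.929 = 1.821 mg/L.
t_c = (1/0.9430) ln[(1.14/0.197)(1 − 1.821×0.9430/(0.197×32.88))] = 1.060 × ln(4.253) = 1.535 d.
D_c = (0.197/1.14) × 32.88 × e^(−0.197×1.535) = 0.1728 × 32.88 × 0.7390 = 4.200 mg/L.
Minimum DO = 8.75 − 4.200 = 4.550 mg/L.

t_c ≈ 1.54 d; minimum DO ≈ 4.55 mg/L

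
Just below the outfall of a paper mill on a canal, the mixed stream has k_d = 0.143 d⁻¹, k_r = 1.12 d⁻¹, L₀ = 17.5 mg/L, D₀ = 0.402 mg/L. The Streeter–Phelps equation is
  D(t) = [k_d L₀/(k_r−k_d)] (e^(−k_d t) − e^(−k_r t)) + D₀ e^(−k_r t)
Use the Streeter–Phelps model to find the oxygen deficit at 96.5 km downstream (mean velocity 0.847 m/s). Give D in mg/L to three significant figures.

Travel time t = x/v = 96.5 km / (0.847 m/s) = 96500 m / 0.847 m/s = 113900 s = 1.319 d.
k_d L₀/(k_r−k_d) = 0.143×17.5/(1.12−0.143) = 2.502/0.9770 = 2.561 mg/L.
e^(−k_d t) = e^(−0.143×1.319) = 0.8281; e^(−k_r t) = e^(−1.12×1.319) = 0.2283.
D = 2.561 × (0.8281 − 0.2283) + 0.402 × 0.2283 = 1.536 + 0.09180 = 1.628 mg/L.

D ≈ 1.63 mg/L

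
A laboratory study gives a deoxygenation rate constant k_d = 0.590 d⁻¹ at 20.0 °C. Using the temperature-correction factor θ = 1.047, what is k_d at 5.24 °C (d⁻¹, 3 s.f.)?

k_d ≈ 0.300 d⁻¹

k_d(T₂) = k_d(T₁) · θ^(T₂−T₁) = 0.590 × 1.047^(5.24−20.0)
= 0.590 × 1.047^-14.8 = 0.590 × 0.5077 = 0.2995 d⁻¹.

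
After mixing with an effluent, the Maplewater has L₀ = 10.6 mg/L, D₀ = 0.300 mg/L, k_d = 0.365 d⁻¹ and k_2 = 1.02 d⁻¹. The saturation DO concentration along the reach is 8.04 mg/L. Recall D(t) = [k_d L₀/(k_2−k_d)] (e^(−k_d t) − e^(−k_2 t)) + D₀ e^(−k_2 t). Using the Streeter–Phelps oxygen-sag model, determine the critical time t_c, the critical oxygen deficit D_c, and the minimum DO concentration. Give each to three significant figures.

At the critical point dD/dt = 0, so k_d L₀ e^(−k_d t) = k_2 D. Substituting D(t) from the Streeter–Phelps equation and solving for t gives
t_c = ln[(k_2/k_d)(1 − D₀(k_2−k_d)/(k_d L₀))] / (k_2−k_d).
Here k_2−k_d = 0.6550 d⁻¹ and 1 − D₀(k_2−k_d)/(k_d L₀) = 1 − 0.300×0.6550/(0.365×10.6) = 0.9492, so
t_c = ln(2.795 × 0.9492) / 0.6550 = 0.9755 / 0.6550 = 1.489 d.
L(t_c) = L₀ e^(−k_d t_c) = 10.6 × 0.5806 = 6.155 mg/L, and at the critical point k_2 D_c = k_d L, so D_c = (0.365/1.02) × 6.155 = 2.202 mg/L.
Minimum DO = C_s − D_c = 8.04 − 2.202 = 5.838 mg/L.

t_c ≈ 1.49 d; D_c ≈ 2.20 mg/L; min DO ≈ 5.84 mg/L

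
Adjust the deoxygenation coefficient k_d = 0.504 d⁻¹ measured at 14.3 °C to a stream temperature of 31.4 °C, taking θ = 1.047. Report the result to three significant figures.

k_d(T₂) = k_d(T₁) · θ^(T₂−T₁) = 0.504 × 1.047^(31.4−14.3)
= 0.504 × 1.047^17.1 = 0.504 × 2.193 = 1.105 d⁻¹.

k_d ≈ 1.11 d⁻¹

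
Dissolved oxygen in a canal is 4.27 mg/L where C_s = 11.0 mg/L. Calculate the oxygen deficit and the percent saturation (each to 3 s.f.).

D ≈ 6.73 mg/L; 38.8 % saturation

D = C_s − C = 11.0 − 4.27 = 6.73 mg/L.
% saturation = 4.27/11.0 × 100 = 38.8 %.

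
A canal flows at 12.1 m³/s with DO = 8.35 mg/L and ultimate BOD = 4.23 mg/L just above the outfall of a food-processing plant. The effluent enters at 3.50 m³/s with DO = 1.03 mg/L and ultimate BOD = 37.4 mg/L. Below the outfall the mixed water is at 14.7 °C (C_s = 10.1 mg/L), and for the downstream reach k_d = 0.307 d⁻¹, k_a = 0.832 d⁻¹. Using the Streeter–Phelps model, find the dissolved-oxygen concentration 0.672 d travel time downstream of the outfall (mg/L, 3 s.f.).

DO ≈ 6.51 mg/L

Mixed DO = (12.1×8.35 + 3.50×1.03)/(12.1+3.50) = 104.6/15.60 = 6.708 mg/L.
Mixed L₀ = (12.1×4.23 + 3.50×37.4)/(15.60) = 182.1/15.60 = 11.67 mg/L.
Initial deficit D₀ = C_s − DO₀ = 10.1 − 6.708 = 3.392 mg/L.
D(0.672) = [0.307×11.67/(0.832−0.307)](e^(−0.307×0.672) − e^(−0.832×0.672)) + 3.392 e^(−0.832×0.672)
= 6.825 × (0.8136 − 0.5717) + 3.392 × 0.5717 = 3.590 mg/L.
DO = 10.1 − 3.590 = 6.510 mg/L.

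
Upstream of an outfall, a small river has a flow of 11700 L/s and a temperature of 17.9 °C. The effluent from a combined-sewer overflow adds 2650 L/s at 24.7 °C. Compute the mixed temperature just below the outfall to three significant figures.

Flow-weighted mixing: C = (Q_r C_r + Q_w C_w)/(Q_r + Q_w)
= (11700×17.9 + 2650×24.7)/(11700 + 2650) = 274900/14350 = 19.16 °C.

19.2 °C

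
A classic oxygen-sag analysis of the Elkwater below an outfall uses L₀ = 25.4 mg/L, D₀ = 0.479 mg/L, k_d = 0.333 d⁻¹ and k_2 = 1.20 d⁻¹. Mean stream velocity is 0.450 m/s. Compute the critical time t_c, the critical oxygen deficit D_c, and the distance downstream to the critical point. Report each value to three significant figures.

t_c = [1/(k_2−k_d)] ln[(k_2/k_d)(1 − D₀(k_2−k_d)/(k_d L₀))]
= [1/(1.20−0.333)] ln[(1.20/0.333)(1 − 0.479×0.8670/(0.333×25.4))]
= (1/0.8670) ln[3.604 × 0.9509] = 1.153 × ln(3.427) = 1.153 × 1.232 = 1.421 d.
L(t_c) = L₀ e^(−k_d t_c) = 25.4 × 0.6231 = 15.83 mg/L, and at the critical point k_2 D_c = k_d L, so D_c = (0.333/1.20) × 15.83 = 4.392 mg/L.
x_c = v t_c = 0.450 m/s × 1.421 d × 86400 s/d = 55230 m ≈ 55.2 km.

t_c ≈ 1.42 d; D_c ≈ 4.39 mg/L; x_c ≈ 55.2 km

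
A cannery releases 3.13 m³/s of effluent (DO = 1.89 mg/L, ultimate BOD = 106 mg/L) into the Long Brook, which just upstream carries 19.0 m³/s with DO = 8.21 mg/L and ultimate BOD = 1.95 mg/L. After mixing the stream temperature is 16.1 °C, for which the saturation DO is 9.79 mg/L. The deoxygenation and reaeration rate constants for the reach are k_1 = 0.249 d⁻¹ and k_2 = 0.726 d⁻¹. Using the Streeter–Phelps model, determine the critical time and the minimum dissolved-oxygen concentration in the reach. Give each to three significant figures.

Mixed DO = (19.0×8.21 + 3.13×1.89)/(19.0+3.13) = 161.9/22.13 = 7.316 mg/L.
Mixed L₀ = (19.0×1.95 + 3.13×106)/(22.13) = 368.8/22.13 = 16.67 mg/L.
Initial deficit D₀ = C_s − DO₀ = 9.79 − 7.316 = 2.474 mg/L.
t_c = (1/0.4770) ln[(0.726/0.249)(1 − 2.474×0.4770/(0.249×16.67))] = 2.096 × ln(2.087) = 1.542 d.
D_c = (0.249/0.726) × 16.67 × e^(−0.249×1.542) = 0.3430 × 16.67 × 0.6812 = 3.894 mg/L.
Minimum DO = 9.79 − 3.894 = 5.896 mg/L.

t_c ≈ 1.54 d; minimum DO ≈ 5.90 mg/L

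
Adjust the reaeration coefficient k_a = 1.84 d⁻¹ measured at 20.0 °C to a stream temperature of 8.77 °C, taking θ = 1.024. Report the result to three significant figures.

k_a(T₂) = k_a(T₁) · θ^(T₂−T₁) = 1.84 × 1.024^(8.77−20.0)
= 1.84 × 1.024^-11.2 = 1.84 × 0.7662 = 1.410 d⁻¹.

k_a ≈ 1.41 d⁻¹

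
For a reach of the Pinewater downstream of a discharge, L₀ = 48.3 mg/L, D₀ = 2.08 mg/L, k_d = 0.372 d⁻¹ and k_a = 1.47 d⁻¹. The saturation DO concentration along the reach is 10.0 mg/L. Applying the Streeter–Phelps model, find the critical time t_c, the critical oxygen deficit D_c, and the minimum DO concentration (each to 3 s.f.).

t_c = [1/(k_a−k_d)] ln[(k_a/k_d)(1 − D₀(k_a−k_d)/(k_d L₀))]
= [1/(1.47−0.372)] ln[(1.47/0.372)(1 − 2.08×1.098/(0.372×48.3))]
= (1/1.098) ln[3.952 × 0.8729] = 0.9107 × ln(3.449) = 0.9107 × 1.238 = 1.128 d.
L(t_c) = L₀ e^(−k_d t_c) = 48.3 × 0.6574 = 31.75 mg/L, and at the critical point k_a D_c = k_d L, so D_c = (0.372/1.47) × 31.75 = 8.035 mg/L.
Minimum DO = C_s − D_c = 10.0 − 8.035 = 1.965 mg/L.

t_c ≈ 1.13 d; D_c ≈ 8.04 mg/L; min DO ≈ 1.96 mg/L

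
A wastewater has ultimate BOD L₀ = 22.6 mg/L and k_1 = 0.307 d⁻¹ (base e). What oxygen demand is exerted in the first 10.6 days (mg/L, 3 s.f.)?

y ≈ 21.7 mg/L

y_t = L₀(1 − e^(−k_1 t)) = 22.6 × (1 − e^(−0.307×10.6))
= 22.6 × (1 − 0.03861) = 22.6 × 0.9614 = 21.73 mg/L.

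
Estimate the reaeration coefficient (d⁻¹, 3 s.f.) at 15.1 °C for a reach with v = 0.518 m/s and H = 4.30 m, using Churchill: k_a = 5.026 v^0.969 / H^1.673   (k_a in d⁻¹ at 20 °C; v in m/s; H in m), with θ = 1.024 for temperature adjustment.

k_a ≈ 0.206 d⁻¹

k_a(20) = 5.026 × 0.518^0.969 / 4.30^1.673 = 5.026 × 0.5287 / 11.48 = 0.2315 d⁻¹.
k_a(15.1) = 0.2315 × 1.024^(15.1−20) = 0.2315 × 0.8903 = 0.2061 d⁻¹.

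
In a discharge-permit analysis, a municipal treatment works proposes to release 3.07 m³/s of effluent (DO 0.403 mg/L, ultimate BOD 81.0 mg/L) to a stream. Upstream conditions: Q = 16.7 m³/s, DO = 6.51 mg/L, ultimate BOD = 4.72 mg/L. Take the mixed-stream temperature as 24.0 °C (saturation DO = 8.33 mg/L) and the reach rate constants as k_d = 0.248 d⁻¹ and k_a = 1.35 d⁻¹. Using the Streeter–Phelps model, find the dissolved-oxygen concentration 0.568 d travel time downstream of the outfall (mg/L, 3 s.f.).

DO ≈ 5.54 mg/L

Mixed DO = (16.7×6.51 + 3.07×0.403)/(16.7+3.07) = 110.0/19.77 = 5.562 mg/L.
Mixed L₀ = (16.7×4.72 + 3.07×81.0)/(19.77) = 327.5/19.77 = 16.57 mg/L.
Initial deficit D₀ = C_s − DO₀ = 8.33 − 5.562 = 2.768 mg/L.
D(0.568) = [0.248×16.57/(1.35−0.248)](e^(−0.248×0.568) − e^(−1.35×0.568)) + 2.768 e^(−1.35×0.568)
= 3.728 × (0.8686 − 0.4645) + 2.768 × 0.4645 = 2.792 mg/L.
DO = 8.33 − 2.792 = 5.538 mg/L.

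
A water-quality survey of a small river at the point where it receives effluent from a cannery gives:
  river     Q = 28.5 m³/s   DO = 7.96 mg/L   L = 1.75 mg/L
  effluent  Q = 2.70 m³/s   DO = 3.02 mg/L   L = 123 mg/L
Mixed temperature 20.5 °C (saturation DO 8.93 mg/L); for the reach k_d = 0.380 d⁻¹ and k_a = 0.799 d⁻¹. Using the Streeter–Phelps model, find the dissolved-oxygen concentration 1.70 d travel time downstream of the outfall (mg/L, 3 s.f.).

DO ≈ 5.61 mg/L

Mixed DO = (28.5×7.96 + 2.70×3.02)/(28.5+2.70) = 235.0/31.20 = 7.532 mg/L.
Mixed L₀ = (28.5×1.75 + 2.70×123)/(31.20) = 382.0/31.20 = 12.24 mg/L.
Initial deficit D₀ = C_s − DO₀ = 8.93 − 7.532 = 1.397 mg/L.
D(1.70) = [0.380×12.24/(0.799−0.380)](e^(−0.380×1.70) − e^(−0.799×1.70)) + 1.397 e^(−0.799×1.70)
= 11.10 × (0.5241 − 0.2571) + 1.397 × 0.2571 = 3.324 mg/L.
DO = 8.93 − 3.324 = 5.606 mg/L.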